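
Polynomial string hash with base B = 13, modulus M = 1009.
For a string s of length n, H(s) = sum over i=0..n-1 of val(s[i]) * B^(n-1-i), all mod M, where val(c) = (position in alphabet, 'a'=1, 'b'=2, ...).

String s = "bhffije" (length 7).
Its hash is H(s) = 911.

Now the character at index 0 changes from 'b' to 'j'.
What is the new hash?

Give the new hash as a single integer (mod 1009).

val('b') = 2, val('j') = 10
Position k = 0, exponent = n-1-k = 6
B^6 mod M = 13^6 mod 1009 = 762
Delta = (10 - 2) * 762 mod 1009 = 42
New hash = (911 + 42) mod 1009 = 953

Answer: 953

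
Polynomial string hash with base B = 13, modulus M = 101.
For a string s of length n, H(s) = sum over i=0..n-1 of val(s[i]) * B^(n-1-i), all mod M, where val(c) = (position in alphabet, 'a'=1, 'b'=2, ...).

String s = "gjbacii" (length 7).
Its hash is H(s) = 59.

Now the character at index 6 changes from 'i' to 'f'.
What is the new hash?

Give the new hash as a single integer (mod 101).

Answer: 56

Derivation:
val('i') = 9, val('f') = 6
Position k = 6, exponent = n-1-k = 0
B^0 mod M = 13^0 mod 101 = 1
Delta = (6 - 9) * 1 mod 101 = 98
New hash = (59 + 98) mod 101 = 56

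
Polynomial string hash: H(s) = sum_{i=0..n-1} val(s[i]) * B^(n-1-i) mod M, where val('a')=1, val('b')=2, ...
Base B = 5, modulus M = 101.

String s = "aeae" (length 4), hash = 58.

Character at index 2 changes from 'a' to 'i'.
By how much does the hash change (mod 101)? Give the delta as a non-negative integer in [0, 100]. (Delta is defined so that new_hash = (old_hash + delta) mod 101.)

Answer: 40

Derivation:
Delta formula: (val(new) - val(old)) * B^(n-1-k) mod M
  val('i') - val('a') = 9 - 1 = 8
  B^(n-1-k) = 5^1 mod 101 = 5
  Delta = 8 * 5 mod 101 = 40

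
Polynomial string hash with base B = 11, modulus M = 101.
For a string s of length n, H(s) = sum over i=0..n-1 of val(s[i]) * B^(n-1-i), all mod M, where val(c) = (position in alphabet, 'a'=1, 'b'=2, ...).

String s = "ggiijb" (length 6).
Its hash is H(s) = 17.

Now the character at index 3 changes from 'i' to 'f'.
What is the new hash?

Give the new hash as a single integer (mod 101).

val('i') = 9, val('f') = 6
Position k = 3, exponent = n-1-k = 2
B^2 mod M = 11^2 mod 101 = 20
Delta = (6 - 9) * 20 mod 101 = 41
New hash = (17 + 41) mod 101 = 58

Answer: 58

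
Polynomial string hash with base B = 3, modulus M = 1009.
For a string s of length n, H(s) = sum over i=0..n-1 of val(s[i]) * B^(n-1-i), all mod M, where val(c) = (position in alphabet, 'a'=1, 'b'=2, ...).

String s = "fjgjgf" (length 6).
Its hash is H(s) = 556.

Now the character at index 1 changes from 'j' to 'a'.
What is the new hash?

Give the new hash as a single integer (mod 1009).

Answer: 836

Derivation:
val('j') = 10, val('a') = 1
Position k = 1, exponent = n-1-k = 4
B^4 mod M = 3^4 mod 1009 = 81
Delta = (1 - 10) * 81 mod 1009 = 280
New hash = (556 + 280) mod 1009 = 836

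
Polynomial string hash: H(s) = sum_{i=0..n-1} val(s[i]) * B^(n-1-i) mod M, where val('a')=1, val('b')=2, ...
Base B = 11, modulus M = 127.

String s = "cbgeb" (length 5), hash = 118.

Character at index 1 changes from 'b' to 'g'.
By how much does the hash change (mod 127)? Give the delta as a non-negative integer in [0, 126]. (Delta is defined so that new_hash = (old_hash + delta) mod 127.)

Delta formula: (val(new) - val(old)) * B^(n-1-k) mod M
  val('g') - val('b') = 7 - 2 = 5
  B^(n-1-k) = 11^3 mod 127 = 61
  Delta = 5 * 61 mod 127 = 51

Answer: 51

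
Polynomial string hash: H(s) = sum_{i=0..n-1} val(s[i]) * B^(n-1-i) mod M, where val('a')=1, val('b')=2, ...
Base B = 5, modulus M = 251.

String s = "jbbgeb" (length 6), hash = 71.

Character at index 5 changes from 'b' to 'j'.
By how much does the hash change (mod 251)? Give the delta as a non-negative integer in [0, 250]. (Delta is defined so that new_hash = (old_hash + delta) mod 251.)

Answer: 8

Derivation:
Delta formula: (val(new) - val(old)) * B^(n-1-k) mod M
  val('j') - val('b') = 10 - 2 = 8
  B^(n-1-k) = 5^0 mod 251 = 1
  Delta = 8 * 1 mod 251 = 8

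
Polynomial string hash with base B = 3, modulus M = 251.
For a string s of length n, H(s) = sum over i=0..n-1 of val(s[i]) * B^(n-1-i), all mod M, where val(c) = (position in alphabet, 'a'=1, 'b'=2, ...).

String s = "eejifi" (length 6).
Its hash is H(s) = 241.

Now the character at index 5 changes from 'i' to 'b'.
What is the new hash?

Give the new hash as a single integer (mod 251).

Answer: 234

Derivation:
val('i') = 9, val('b') = 2
Position k = 5, exponent = n-1-k = 0
B^0 mod M = 3^0 mod 251 = 1
Delta = (2 - 9) * 1 mod 251 = 244
New hash = (241 + 244) mod 251 = 234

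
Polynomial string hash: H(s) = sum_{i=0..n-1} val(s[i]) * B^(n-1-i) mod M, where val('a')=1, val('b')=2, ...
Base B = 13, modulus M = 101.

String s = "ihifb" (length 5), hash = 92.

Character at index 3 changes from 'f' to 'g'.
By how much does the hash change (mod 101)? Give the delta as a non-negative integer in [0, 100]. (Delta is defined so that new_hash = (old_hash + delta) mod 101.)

Answer: 13

Derivation:
Delta formula: (val(new) - val(old)) * B^(n-1-k) mod M
  val('g') - val('f') = 7 - 6 = 1
  B^(n-1-k) = 13^1 mod 101 = 13
  Delta = 1 * 13 mod 101 = 13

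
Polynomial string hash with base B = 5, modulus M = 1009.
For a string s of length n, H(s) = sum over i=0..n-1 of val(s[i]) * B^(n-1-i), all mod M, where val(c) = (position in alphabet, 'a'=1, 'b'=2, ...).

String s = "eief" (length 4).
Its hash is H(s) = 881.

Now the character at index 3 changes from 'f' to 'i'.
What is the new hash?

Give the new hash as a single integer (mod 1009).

val('f') = 6, val('i') = 9
Position k = 3, exponent = n-1-k = 0
B^0 mod M = 5^0 mod 1009 = 1
Delta = (9 - 6) * 1 mod 1009 = 3
New hash = (881 + 3) mod 1009 = 884

Answer: 884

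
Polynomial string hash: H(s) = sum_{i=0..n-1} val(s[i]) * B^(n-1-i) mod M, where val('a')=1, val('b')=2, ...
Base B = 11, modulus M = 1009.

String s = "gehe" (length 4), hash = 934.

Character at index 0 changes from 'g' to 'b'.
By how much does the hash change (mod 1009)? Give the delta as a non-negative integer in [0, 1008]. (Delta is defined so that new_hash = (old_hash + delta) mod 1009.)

Answer: 408

Derivation:
Delta formula: (val(new) - val(old)) * B^(n-1-k) mod M
  val('b') - val('g') = 2 - 7 = -5
  B^(n-1-k) = 11^3 mod 1009 = 322
  Delta = -5 * 322 mod 1009 = 408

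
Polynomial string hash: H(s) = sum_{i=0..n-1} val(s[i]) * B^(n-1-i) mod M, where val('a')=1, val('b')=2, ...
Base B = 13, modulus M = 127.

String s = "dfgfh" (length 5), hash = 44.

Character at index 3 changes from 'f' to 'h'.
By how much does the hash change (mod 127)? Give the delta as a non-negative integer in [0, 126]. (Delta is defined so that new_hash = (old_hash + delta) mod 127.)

Delta formula: (val(new) - val(old)) * B^(n-1-k) mod M
  val('h') - val('f') = 8 - 6 = 2
  B^(n-1-k) = 13^1 mod 127 = 13
  Delta = 2 * 13 mod 127 = 26

Answer: 26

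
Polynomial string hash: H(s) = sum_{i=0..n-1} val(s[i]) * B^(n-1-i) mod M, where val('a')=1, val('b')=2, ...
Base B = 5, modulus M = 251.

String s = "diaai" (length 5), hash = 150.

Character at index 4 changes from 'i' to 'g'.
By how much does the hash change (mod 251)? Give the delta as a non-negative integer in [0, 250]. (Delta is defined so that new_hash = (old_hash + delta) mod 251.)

Delta formula: (val(new) - val(old)) * B^(n-1-k) mod M
  val('g') - val('i') = 7 - 9 = -2
  B^(n-1-k) = 5^0 mod 251 = 1
  Delta = -2 * 1 mod 251 = 249

Answer: 249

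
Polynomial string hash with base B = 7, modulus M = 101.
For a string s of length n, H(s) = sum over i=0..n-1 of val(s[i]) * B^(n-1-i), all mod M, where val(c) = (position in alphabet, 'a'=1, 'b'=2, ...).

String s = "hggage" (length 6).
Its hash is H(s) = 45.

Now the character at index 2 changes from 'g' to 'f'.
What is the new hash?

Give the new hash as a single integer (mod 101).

val('g') = 7, val('f') = 6
Position k = 2, exponent = n-1-k = 3
B^3 mod M = 7^3 mod 101 = 40
Delta = (6 - 7) * 40 mod 101 = 61
New hash = (45 + 61) mod 101 = 5

Answer: 5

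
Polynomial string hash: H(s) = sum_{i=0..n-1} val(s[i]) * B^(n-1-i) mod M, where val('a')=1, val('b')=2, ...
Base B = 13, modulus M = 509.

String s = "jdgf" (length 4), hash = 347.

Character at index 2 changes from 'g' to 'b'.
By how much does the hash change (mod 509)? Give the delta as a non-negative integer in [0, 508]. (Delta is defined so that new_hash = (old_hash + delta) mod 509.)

Delta formula: (val(new) - val(old)) * B^(n-1-k) mod M
  val('b') - val('g') = 2 - 7 = -5
  B^(n-1-k) = 13^1 mod 509 = 13
  Delta = -5 * 13 mod 509 = 444

Answer: 444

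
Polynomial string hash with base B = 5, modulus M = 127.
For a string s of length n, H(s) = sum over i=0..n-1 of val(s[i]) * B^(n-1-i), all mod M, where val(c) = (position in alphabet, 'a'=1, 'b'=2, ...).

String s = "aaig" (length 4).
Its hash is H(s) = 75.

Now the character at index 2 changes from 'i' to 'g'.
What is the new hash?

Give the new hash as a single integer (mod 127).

val('i') = 9, val('g') = 7
Position k = 2, exponent = n-1-k = 1
B^1 mod M = 5^1 mod 127 = 5
Delta = (7 - 9) * 5 mod 127 = 117
New hash = (75 + 117) mod 127 = 65

Answer: 65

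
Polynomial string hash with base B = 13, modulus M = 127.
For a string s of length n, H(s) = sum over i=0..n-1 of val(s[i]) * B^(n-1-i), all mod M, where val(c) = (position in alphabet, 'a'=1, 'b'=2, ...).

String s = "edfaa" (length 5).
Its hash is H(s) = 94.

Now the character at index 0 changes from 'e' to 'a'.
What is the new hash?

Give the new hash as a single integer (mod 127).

Answer: 23

Derivation:
val('e') = 5, val('a') = 1
Position k = 0, exponent = n-1-k = 4
B^4 mod M = 13^4 mod 127 = 113
Delta = (1 - 5) * 113 mod 127 = 56
New hash = (94 + 56) mod 127 = 23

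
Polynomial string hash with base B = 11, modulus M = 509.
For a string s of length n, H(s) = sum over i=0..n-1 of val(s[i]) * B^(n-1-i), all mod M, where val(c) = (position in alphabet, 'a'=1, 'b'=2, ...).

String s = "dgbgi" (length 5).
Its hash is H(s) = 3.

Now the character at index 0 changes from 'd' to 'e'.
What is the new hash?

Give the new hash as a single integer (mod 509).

val('d') = 4, val('e') = 5
Position k = 0, exponent = n-1-k = 4
B^4 mod M = 11^4 mod 509 = 389
Delta = (5 - 4) * 389 mod 509 = 389
New hash = (3 + 389) mod 509 = 392

Answer: 392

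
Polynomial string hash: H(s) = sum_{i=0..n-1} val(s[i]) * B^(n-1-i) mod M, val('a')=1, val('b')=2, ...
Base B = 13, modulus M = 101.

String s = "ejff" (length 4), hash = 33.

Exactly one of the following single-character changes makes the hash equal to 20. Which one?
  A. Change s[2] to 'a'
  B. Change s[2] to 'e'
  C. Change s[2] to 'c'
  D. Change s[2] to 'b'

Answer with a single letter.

Option A: s[2]='f'->'a', delta=(1-6)*13^1 mod 101 = 36, hash=33+36 mod 101 = 69
Option B: s[2]='f'->'e', delta=(5-6)*13^1 mod 101 = 88, hash=33+88 mod 101 = 20 <-- target
Option C: s[2]='f'->'c', delta=(3-6)*13^1 mod 101 = 62, hash=33+62 mod 101 = 95
Option D: s[2]='f'->'b', delta=(2-6)*13^1 mod 101 = 49, hash=33+49 mod 101 = 82

Answer: B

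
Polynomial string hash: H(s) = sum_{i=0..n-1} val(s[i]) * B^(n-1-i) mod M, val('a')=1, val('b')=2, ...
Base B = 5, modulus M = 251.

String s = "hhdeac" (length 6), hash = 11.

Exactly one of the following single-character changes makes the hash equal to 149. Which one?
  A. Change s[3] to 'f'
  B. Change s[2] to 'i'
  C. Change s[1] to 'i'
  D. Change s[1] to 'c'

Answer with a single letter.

Option A: s[3]='e'->'f', delta=(6-5)*5^2 mod 251 = 25, hash=11+25 mod 251 = 36
Option B: s[2]='d'->'i', delta=(9-4)*5^3 mod 251 = 123, hash=11+123 mod 251 = 134
Option C: s[1]='h'->'i', delta=(9-8)*5^4 mod 251 = 123, hash=11+123 mod 251 = 134
Option D: s[1]='h'->'c', delta=(3-8)*5^4 mod 251 = 138, hash=11+138 mod 251 = 149 <-- target

Answer: D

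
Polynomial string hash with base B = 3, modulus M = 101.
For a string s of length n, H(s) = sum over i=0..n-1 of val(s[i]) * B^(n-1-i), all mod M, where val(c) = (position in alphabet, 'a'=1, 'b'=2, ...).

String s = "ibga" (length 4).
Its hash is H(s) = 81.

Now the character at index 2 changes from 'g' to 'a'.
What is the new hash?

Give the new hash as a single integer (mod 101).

Answer: 63

Derivation:
val('g') = 7, val('a') = 1
Position k = 2, exponent = n-1-k = 1
B^1 mod M = 3^1 mod 101 = 3
Delta = (1 - 7) * 3 mod 101 = 83
New hash = (81 + 83) mod 101 = 63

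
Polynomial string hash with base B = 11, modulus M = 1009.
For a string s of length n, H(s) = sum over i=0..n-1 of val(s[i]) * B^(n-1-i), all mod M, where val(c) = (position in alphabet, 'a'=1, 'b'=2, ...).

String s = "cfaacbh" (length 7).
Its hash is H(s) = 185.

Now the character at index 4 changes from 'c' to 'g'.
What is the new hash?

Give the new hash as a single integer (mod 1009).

val('c') = 3, val('g') = 7
Position k = 4, exponent = n-1-k = 2
B^2 mod M = 11^2 mod 1009 = 121
Delta = (7 - 3) * 121 mod 1009 = 484
New hash = (185 + 484) mod 1009 = 669

Answer: 669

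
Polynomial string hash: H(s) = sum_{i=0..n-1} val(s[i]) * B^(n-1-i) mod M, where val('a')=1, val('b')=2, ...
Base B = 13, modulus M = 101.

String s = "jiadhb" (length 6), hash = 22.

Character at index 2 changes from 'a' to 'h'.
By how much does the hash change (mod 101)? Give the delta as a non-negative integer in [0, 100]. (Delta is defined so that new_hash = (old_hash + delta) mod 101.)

Answer: 27

Derivation:
Delta formula: (val(new) - val(old)) * B^(n-1-k) mod M
  val('h') - val('a') = 8 - 1 = 7
  B^(n-1-k) = 13^3 mod 101 = 76
  Delta = 7 * 76 mod 101 = 27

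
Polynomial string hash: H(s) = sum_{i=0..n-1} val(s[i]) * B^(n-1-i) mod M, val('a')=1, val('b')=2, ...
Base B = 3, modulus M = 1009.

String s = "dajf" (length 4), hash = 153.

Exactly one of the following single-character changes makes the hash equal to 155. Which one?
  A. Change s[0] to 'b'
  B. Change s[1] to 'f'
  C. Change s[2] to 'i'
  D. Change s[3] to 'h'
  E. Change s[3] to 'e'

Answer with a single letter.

Answer: D

Derivation:
Option A: s[0]='d'->'b', delta=(2-4)*3^3 mod 1009 = 955, hash=153+955 mod 1009 = 99
Option B: s[1]='a'->'f', delta=(6-1)*3^2 mod 1009 = 45, hash=153+45 mod 1009 = 198
Option C: s[2]='j'->'i', delta=(9-10)*3^1 mod 1009 = 1006, hash=153+1006 mod 1009 = 150
Option D: s[3]='f'->'h', delta=(8-6)*3^0 mod 1009 = 2, hash=153+2 mod 1009 = 155 <-- target
Option E: s[3]='f'->'e', delta=(5-6)*3^0 mod 1009 = 1008, hash=153+1008 mod 1009 = 152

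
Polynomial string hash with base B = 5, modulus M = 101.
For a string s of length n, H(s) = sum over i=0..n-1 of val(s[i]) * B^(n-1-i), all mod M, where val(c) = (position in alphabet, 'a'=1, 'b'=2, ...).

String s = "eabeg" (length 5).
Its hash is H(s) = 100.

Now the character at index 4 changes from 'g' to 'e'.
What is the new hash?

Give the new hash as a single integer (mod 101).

Answer: 98

Derivation:
val('g') = 7, val('e') = 5
Position k = 4, exponent = n-1-k = 0
B^0 mod M = 5^0 mod 101 = 1
Delta = (5 - 7) * 1 mod 101 = 99
New hash = (100 + 99) mod 101 = 98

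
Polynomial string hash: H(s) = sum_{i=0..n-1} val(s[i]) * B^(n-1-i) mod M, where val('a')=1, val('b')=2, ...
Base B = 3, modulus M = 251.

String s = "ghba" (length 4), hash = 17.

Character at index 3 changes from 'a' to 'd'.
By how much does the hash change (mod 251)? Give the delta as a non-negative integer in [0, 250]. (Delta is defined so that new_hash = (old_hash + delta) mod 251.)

Answer: 3

Derivation:
Delta formula: (val(new) - val(old)) * B^(n-1-k) mod M
  val('d') - val('a') = 4 - 1 = 3
  B^(n-1-k) = 3^0 mod 251 = 1
  Delta = 3 * 1 mod 251 = 3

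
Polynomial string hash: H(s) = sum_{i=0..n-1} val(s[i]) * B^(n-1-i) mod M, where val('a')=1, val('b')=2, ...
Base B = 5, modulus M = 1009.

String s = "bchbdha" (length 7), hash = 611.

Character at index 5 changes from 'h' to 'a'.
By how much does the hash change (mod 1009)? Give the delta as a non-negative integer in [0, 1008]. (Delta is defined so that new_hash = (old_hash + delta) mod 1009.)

Delta formula: (val(new) - val(old)) * B^(n-1-k) mod M
  val('a') - val('h') = 1 - 8 = -7
  B^(n-1-k) = 5^1 mod 1009 = 5
  Delta = -7 * 5 mod 1009 = 974

Answer: 974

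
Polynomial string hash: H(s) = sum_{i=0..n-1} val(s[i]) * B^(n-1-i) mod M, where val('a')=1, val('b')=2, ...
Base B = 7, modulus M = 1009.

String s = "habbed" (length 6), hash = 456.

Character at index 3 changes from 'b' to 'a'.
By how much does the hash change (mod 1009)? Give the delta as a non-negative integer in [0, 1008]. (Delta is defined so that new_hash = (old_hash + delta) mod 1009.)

Delta formula: (val(new) - val(old)) * B^(n-1-k) mod M
  val('a') - val('b') = 1 - 2 = -1
  B^(n-1-k) = 7^2 mod 1009 = 49
  Delta = -1 * 49 mod 1009 = 960

Answer: 960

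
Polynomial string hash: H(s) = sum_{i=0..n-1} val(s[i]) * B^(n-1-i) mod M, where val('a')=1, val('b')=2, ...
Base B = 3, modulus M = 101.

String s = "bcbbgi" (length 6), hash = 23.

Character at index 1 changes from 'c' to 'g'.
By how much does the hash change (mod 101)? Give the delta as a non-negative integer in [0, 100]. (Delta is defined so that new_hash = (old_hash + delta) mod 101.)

Answer: 21

Derivation:
Delta formula: (val(new) - val(old)) * B^(n-1-k) mod M
  val('g') - val('c') = 7 - 3 = 4
  B^(n-1-k) = 3^4 mod 101 = 81
  Delta = 4 * 81 mod 101 = 21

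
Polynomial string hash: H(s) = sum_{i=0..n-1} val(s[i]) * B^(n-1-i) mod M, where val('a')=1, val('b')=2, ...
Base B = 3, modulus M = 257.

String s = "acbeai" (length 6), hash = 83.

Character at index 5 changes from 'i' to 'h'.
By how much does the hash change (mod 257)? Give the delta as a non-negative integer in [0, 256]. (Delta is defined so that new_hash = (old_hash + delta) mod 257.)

Delta formula: (val(new) - val(old)) * B^(n-1-k) mod M
  val('h') - val('i') = 8 - 9 = -1
  B^(n-1-k) = 3^0 mod 257 = 1
  Delta = -1 * 1 mod 257 = 256

Answer: 256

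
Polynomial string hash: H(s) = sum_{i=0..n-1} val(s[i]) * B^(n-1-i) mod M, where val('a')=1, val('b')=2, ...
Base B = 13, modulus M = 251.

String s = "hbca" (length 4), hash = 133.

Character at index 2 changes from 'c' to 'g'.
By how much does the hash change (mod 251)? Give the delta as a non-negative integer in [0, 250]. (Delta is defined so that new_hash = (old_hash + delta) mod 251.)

Answer: 52

Derivation:
Delta formula: (val(new) - val(old)) * B^(n-1-k) mod M
  val('g') - val('c') = 7 - 3 = 4
  B^(n-1-k) = 13^1 mod 251 = 13
  Delta = 4 * 13 mod 251 = 52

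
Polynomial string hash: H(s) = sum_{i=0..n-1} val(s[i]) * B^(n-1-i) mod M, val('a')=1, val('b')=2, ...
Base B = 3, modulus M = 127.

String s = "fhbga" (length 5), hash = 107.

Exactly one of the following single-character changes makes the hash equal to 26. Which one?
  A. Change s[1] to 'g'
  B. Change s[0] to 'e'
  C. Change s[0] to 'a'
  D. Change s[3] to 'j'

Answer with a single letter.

Option A: s[1]='h'->'g', delta=(7-8)*3^3 mod 127 = 100, hash=107+100 mod 127 = 80
Option B: s[0]='f'->'e', delta=(5-6)*3^4 mod 127 = 46, hash=107+46 mod 127 = 26 <-- target
Option C: s[0]='f'->'a', delta=(1-6)*3^4 mod 127 = 103, hash=107+103 mod 127 = 83
Option D: s[3]='g'->'j', delta=(10-7)*3^1 mod 127 = 9, hash=107+9 mod 127 = 116

Answer: B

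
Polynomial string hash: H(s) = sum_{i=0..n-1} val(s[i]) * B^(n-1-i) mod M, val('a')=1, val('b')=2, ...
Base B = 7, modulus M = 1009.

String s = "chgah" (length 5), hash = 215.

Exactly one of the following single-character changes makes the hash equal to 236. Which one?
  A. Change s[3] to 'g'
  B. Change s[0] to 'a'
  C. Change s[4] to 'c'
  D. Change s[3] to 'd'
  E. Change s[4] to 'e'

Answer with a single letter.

Option A: s[3]='a'->'g', delta=(7-1)*7^1 mod 1009 = 42, hash=215+42 mod 1009 = 257
Option B: s[0]='c'->'a', delta=(1-3)*7^4 mod 1009 = 243, hash=215+243 mod 1009 = 458
Option C: s[4]='h'->'c', delta=(3-8)*7^0 mod 1009 = 1004, hash=215+1004 mod 1009 = 210
Option D: s[3]='a'->'d', delta=(4-1)*7^1 mod 1009 = 21, hash=215+21 mod 1009 = 236 <-- target
Option E: s[4]='h'->'e', delta=(5-8)*7^0 mod 1009 = 1006, hash=215+1006 mod 1009 = 212

Answer: D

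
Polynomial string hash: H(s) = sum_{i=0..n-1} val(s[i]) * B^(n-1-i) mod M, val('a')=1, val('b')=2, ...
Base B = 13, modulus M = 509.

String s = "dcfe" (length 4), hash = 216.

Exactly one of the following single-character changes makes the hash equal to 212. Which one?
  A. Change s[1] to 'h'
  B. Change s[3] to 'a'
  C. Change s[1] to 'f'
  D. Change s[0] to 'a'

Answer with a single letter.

Answer: B

Derivation:
Option A: s[1]='c'->'h', delta=(8-3)*13^2 mod 509 = 336, hash=216+336 mod 509 = 43
Option B: s[3]='e'->'a', delta=(1-5)*13^0 mod 509 = 505, hash=216+505 mod 509 = 212 <-- target
Option C: s[1]='c'->'f', delta=(6-3)*13^2 mod 509 = 507, hash=216+507 mod 509 = 214
Option D: s[0]='d'->'a', delta=(1-4)*13^3 mod 509 = 26, hash=216+26 mod 509 = 242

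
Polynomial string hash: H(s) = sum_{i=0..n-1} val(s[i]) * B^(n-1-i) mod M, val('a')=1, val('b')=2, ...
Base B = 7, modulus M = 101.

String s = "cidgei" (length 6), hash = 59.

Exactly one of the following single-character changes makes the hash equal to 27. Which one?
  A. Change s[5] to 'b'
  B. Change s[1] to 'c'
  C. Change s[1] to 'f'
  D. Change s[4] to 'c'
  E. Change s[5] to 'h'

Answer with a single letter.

Answer: C

Derivation:
Option A: s[5]='i'->'b', delta=(2-9)*7^0 mod 101 = 94, hash=59+94 mod 101 = 52
Option B: s[1]='i'->'c', delta=(3-9)*7^4 mod 101 = 37, hash=59+37 mod 101 = 96
Option C: s[1]='i'->'f', delta=(6-9)*7^4 mod 101 = 69, hash=59+69 mod 101 = 27 <-- target
Option D: s[4]='e'->'c', delta=(3-5)*7^1 mod 101 = 87, hash=59+87 mod 101 = 45
Option E: s[5]='i'->'h', delta=(8-9)*7^0 mod 101 = 100, hash=59+100 mod 101 = 58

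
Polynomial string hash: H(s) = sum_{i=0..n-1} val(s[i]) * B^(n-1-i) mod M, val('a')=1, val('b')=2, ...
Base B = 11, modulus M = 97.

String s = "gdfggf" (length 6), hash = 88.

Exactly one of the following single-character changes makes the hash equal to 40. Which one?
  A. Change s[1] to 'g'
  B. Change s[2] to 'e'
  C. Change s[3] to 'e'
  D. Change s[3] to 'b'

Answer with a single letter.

Answer: C

Derivation:
Option A: s[1]='d'->'g', delta=(7-4)*11^4 mod 97 = 79, hash=88+79 mod 97 = 70
Option B: s[2]='f'->'e', delta=(5-6)*11^3 mod 97 = 27, hash=88+27 mod 97 = 18
Option C: s[3]='g'->'e', delta=(5-7)*11^2 mod 97 = 49, hash=88+49 mod 97 = 40 <-- target
Option D: s[3]='g'->'b', delta=(2-7)*11^2 mod 97 = 74, hash=88+74 mod 97 = 65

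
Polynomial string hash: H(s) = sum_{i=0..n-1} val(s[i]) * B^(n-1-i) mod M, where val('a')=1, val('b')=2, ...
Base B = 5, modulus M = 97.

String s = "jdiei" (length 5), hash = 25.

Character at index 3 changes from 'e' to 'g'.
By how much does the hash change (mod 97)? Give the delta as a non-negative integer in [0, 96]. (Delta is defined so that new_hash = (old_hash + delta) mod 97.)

Delta formula: (val(new) - val(old)) * B^(n-1-k) mod M
  val('g') - val('e') = 7 - 5 = 2
  B^(n-1-k) = 5^1 mod 97 = 5
  Delta = 2 * 5 mod 97 = 10

Answer: 10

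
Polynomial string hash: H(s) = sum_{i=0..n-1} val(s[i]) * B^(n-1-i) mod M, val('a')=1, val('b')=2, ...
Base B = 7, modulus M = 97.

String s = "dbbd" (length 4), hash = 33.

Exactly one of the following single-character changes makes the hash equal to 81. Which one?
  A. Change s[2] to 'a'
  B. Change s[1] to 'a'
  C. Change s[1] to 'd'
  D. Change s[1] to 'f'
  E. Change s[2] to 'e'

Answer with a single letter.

Option A: s[2]='b'->'a', delta=(1-2)*7^1 mod 97 = 90, hash=33+90 mod 97 = 26
Option B: s[1]='b'->'a', delta=(1-2)*7^2 mod 97 = 48, hash=33+48 mod 97 = 81 <-- target
Option C: s[1]='b'->'d', delta=(4-2)*7^2 mod 97 = 1, hash=33+1 mod 97 = 34
Option D: s[1]='b'->'f', delta=(6-2)*7^2 mod 97 = 2, hash=33+2 mod 97 = 35
Option E: s[2]='b'->'e', delta=(5-2)*7^1 mod 97 = 21, hash=33+21 mod 97 = 54

Answer: B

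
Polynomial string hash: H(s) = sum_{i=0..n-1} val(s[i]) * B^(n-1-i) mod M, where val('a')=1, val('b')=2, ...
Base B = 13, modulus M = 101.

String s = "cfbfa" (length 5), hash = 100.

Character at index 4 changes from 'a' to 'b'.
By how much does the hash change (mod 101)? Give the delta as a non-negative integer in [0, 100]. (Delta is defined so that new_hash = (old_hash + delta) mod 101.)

Delta formula: (val(new) - val(old)) * B^(n-1-k) mod M
  val('b') - val('a') = 2 - 1 = 1
  B^(n-1-k) = 13^0 mod 101 = 1
  Delta = 1 * 1 mod 101 = 1

Answer: 1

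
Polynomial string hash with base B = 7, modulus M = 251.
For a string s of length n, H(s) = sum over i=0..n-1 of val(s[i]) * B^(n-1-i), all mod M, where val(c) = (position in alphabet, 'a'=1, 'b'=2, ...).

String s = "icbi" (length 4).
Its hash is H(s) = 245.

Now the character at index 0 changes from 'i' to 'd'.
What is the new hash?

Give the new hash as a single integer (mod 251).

val('i') = 9, val('d') = 4
Position k = 0, exponent = n-1-k = 3
B^3 mod M = 7^3 mod 251 = 92
Delta = (4 - 9) * 92 mod 251 = 42
New hash = (245 + 42) mod 251 = 36

Answer: 36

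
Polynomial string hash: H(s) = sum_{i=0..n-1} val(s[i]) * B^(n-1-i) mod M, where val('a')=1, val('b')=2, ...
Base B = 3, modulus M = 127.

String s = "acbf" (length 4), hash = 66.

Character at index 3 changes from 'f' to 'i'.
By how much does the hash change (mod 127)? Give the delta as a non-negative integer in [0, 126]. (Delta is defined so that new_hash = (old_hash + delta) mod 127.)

Answer: 3

Derivation:
Delta formula: (val(new) - val(old)) * B^(n-1-k) mod M
  val('i') - val('f') = 9 - 6 = 3
  B^(n-1-k) = 3^0 mod 127 = 1
  Delta = 3 * 1 mod 127 = 3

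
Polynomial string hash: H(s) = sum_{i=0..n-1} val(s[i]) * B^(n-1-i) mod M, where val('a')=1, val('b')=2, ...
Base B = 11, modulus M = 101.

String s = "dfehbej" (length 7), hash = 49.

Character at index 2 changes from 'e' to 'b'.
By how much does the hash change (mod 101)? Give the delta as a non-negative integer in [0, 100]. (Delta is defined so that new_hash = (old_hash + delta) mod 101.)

Answer: 12

Derivation:
Delta formula: (val(new) - val(old)) * B^(n-1-k) mod M
  val('b') - val('e') = 2 - 5 = -3
  B^(n-1-k) = 11^4 mod 101 = 97
  Delta = -3 * 97 mod 101 = 12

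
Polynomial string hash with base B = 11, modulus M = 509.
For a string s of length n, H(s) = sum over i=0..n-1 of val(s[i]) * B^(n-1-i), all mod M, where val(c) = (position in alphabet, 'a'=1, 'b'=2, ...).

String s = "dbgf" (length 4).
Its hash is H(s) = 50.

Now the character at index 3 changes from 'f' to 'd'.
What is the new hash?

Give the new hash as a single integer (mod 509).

Answer: 48

Derivation:
val('f') = 6, val('d') = 4
Position k = 3, exponent = n-1-k = 0
B^0 mod M = 11^0 mod 509 = 1
Delta = (4 - 6) * 1 mod 509 = 507
New hash = (50 + 507) mod 509 = 48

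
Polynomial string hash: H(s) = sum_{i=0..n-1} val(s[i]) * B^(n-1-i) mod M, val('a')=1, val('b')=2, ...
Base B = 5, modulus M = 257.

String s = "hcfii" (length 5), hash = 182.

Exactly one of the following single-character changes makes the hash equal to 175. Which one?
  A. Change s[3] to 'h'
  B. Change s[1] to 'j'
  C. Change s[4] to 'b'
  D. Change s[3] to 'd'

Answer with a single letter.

Answer: C

Derivation:
Option A: s[3]='i'->'h', delta=(8-9)*5^1 mod 257 = 252, hash=182+252 mod 257 = 177
Option B: s[1]='c'->'j', delta=(10-3)*5^3 mod 257 = 104, hash=182+104 mod 257 = 29
Option C: s[4]='i'->'b', delta=(2-9)*5^0 mod 257 = 250, hash=182+250 mod 257 = 175 <-- target
Option D: s[3]='i'->'d', delta=(4-9)*5^1 mod 257 = 232, hash=182+232 mod 257 = 157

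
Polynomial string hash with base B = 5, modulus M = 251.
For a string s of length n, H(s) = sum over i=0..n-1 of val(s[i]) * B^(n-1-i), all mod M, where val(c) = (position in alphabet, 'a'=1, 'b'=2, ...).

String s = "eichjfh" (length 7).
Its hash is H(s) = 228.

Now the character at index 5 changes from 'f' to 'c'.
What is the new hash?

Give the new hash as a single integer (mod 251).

Answer: 213

Derivation:
val('f') = 6, val('c') = 3
Position k = 5, exponent = n-1-k = 1
B^1 mod M = 5^1 mod 251 = 5
Delta = (3 - 6) * 5 mod 251 = 236
New hash = (228 + 236) mod 251 = 213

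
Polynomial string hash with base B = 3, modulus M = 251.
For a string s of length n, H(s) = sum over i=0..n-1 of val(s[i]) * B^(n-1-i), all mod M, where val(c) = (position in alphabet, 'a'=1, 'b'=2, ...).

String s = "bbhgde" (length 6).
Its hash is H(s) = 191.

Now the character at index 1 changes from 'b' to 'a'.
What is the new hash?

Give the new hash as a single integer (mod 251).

val('b') = 2, val('a') = 1
Position k = 1, exponent = n-1-k = 4
B^4 mod M = 3^4 mod 251 = 81
Delta = (1 - 2) * 81 mod 251 = 170
New hash = (191 + 170) mod 251 = 110

Answer: 110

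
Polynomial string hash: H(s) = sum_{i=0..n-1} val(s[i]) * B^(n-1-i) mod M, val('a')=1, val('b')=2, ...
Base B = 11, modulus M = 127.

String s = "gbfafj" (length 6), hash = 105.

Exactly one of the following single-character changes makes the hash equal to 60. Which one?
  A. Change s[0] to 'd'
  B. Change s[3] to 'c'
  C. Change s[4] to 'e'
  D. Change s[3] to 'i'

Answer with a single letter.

Option A: s[0]='g'->'d', delta=(4-7)*11^5 mod 127 = 82, hash=105+82 mod 127 = 60 <-- target
Option B: s[3]='a'->'c', delta=(3-1)*11^2 mod 127 = 115, hash=105+115 mod 127 = 93
Option C: s[4]='f'->'e', delta=(5-6)*11^1 mod 127 = 116, hash=105+116 mod 127 = 94
Option D: s[3]='a'->'i', delta=(9-1)*11^2 mod 127 = 79, hash=105+79 mod 127 = 57

Answer: A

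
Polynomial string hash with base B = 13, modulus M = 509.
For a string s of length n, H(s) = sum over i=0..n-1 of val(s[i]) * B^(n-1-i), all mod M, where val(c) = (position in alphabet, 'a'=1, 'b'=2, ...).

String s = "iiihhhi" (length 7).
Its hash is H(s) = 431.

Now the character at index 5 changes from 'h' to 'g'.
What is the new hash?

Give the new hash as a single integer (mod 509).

val('h') = 8, val('g') = 7
Position k = 5, exponent = n-1-k = 1
B^1 mod M = 13^1 mod 509 = 13
Delta = (7 - 8) * 13 mod 509 = 496
New hash = (431 + 496) mod 509 = 418

Answer: 418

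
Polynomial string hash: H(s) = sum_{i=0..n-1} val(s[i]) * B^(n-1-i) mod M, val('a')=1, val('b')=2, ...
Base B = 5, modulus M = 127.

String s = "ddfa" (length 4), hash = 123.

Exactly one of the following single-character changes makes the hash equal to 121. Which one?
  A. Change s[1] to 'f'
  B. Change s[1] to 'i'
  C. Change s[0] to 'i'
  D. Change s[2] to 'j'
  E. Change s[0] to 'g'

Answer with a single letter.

Answer: B

Derivation:
Option A: s[1]='d'->'f', delta=(6-4)*5^2 mod 127 = 50, hash=123+50 mod 127 = 46
Option B: s[1]='d'->'i', delta=(9-4)*5^2 mod 127 = 125, hash=123+125 mod 127 = 121 <-- target
Option C: s[0]='d'->'i', delta=(9-4)*5^3 mod 127 = 117, hash=123+117 mod 127 = 113
Option D: s[2]='f'->'j', delta=(10-6)*5^1 mod 127 = 20, hash=123+20 mod 127 = 16
Option E: s[0]='d'->'g', delta=(7-4)*5^3 mod 127 = 121, hash=123+121 mod 127 = 117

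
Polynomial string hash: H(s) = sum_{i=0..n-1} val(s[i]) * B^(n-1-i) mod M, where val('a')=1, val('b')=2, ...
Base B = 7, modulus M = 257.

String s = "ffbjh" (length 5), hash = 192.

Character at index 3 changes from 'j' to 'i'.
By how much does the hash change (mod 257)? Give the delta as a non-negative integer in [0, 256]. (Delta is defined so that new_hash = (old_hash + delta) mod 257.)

Delta formula: (val(new) - val(old)) * B^(n-1-k) mod M
  val('i') - val('j') = 9 - 10 = -1
  B^(n-1-k) = 7^1 mod 257 = 7
  Delta = -1 * 7 mod 257 = 250

Answer: 250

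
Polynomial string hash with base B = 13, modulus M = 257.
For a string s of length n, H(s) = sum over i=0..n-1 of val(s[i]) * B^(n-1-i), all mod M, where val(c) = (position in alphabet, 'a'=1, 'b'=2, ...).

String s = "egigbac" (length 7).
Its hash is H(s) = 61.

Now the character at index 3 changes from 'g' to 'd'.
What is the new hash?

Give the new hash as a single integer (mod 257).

val('g') = 7, val('d') = 4
Position k = 3, exponent = n-1-k = 3
B^3 mod M = 13^3 mod 257 = 141
Delta = (4 - 7) * 141 mod 257 = 91
New hash = (61 + 91) mod 257 = 152

Answer: 152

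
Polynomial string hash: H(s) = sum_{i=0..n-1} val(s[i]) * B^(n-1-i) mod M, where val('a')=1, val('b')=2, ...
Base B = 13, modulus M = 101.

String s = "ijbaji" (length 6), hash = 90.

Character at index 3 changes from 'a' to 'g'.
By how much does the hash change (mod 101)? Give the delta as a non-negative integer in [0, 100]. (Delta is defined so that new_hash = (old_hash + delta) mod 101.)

Delta formula: (val(new) - val(old)) * B^(n-1-k) mod M
  val('g') - val('a') = 7 - 1 = 6
  B^(n-1-k) = 13^2 mod 101 = 68
  Delta = 6 * 68 mod 101 = 4

Answer: 4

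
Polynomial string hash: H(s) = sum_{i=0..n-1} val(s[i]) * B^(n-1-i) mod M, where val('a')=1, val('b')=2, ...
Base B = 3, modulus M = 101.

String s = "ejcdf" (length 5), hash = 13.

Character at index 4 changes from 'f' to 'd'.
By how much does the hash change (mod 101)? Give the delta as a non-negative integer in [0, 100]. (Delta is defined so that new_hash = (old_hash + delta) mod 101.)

Delta formula: (val(new) - val(old)) * B^(n-1-k) mod M
  val('d') - val('f') = 4 - 6 = -2
  B^(n-1-k) = 3^0 mod 101 = 1
  Delta = -2 * 1 mod 101 = 99

Answer: 99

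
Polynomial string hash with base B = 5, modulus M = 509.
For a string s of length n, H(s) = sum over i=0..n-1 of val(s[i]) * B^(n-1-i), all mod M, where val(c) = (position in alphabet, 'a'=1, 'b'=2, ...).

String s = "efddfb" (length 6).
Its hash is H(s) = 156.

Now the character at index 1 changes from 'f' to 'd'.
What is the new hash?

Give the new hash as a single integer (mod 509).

val('f') = 6, val('d') = 4
Position k = 1, exponent = n-1-k = 4
B^4 mod M = 5^4 mod 509 = 116
Delta = (4 - 6) * 116 mod 509 = 277
New hash = (156 + 277) mod 509 = 433

Answer: 433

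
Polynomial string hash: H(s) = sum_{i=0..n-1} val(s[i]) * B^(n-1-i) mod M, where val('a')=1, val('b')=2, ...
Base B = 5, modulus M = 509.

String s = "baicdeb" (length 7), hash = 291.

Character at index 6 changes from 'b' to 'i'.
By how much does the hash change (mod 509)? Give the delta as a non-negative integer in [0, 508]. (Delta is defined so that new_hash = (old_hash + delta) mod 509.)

Delta formula: (val(new) - val(old)) * B^(n-1-k) mod M
  val('i') - val('b') = 9 - 2 = 7
  B^(n-1-k) = 5^0 mod 509 = 1
  Delta = 7 * 1 mod 509 = 7

Answer: 7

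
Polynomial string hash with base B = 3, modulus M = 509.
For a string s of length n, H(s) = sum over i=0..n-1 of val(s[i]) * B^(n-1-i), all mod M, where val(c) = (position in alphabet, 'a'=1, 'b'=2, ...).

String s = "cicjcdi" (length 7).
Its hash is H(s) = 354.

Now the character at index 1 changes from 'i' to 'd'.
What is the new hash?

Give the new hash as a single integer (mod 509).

val('i') = 9, val('d') = 4
Position k = 1, exponent = n-1-k = 5
B^5 mod M = 3^5 mod 509 = 243
Delta = (4 - 9) * 243 mod 509 = 312
New hash = (354 + 312) mod 509 = 157

Answer: 157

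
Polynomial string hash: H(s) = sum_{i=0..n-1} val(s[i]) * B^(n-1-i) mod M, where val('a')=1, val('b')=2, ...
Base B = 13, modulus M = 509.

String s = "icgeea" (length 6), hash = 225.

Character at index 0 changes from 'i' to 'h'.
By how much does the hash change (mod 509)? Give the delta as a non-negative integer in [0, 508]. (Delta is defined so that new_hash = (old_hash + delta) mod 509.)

Delta formula: (val(new) - val(old)) * B^(n-1-k) mod M
  val('h') - val('i') = 8 - 9 = -1
  B^(n-1-k) = 13^5 mod 509 = 232
  Delta = -1 * 232 mod 509 = 277

Answer: 277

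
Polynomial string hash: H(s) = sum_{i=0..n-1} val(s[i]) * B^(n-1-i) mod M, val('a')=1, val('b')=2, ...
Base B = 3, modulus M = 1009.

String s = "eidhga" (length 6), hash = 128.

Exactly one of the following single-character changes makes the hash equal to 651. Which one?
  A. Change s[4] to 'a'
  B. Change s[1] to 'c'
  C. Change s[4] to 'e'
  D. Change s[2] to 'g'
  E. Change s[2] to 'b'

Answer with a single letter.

Answer: B

Derivation:
Option A: s[4]='g'->'a', delta=(1-7)*3^1 mod 1009 = 991, hash=128+991 mod 1009 = 110
Option B: s[1]='i'->'c', delta=(3-9)*3^4 mod 1009 = 523, hash=128+523 mod 1009 = 651 <-- target
Option C: s[4]='g'->'e', delta=(5-7)*3^1 mod 1009 = 1003, hash=128+1003 mod 1009 = 122
Option D: s[2]='d'->'g', delta=(7-4)*3^3 mod 1009 = 81, hash=128+81 mod 1009 = 209
Option E: s[2]='d'->'b', delta=(2-4)*3^3 mod 1009 = 955, hash=128+955 mod 1009 = 74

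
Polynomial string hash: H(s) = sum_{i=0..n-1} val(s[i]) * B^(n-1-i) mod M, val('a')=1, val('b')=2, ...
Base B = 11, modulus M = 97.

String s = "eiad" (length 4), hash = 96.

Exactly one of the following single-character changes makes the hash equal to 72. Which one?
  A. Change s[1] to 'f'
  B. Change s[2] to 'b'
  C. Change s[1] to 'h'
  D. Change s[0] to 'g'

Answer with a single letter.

Option A: s[1]='i'->'f', delta=(6-9)*11^2 mod 97 = 25, hash=96+25 mod 97 = 24
Option B: s[2]='a'->'b', delta=(2-1)*11^1 mod 97 = 11, hash=96+11 mod 97 = 10
Option C: s[1]='i'->'h', delta=(8-9)*11^2 mod 97 = 73, hash=96+73 mod 97 = 72 <-- target
Option D: s[0]='e'->'g', delta=(7-5)*11^3 mod 97 = 43, hash=96+43 mod 97 = 42

Answer: C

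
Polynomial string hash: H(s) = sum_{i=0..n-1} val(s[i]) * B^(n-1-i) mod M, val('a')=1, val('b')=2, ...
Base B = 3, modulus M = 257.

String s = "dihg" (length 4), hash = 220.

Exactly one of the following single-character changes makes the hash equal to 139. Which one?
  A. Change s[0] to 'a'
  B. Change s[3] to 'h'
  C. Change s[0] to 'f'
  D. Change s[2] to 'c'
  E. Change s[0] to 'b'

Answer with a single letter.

Answer: A

Derivation:
Option A: s[0]='d'->'a', delta=(1-4)*3^3 mod 257 = 176, hash=220+176 mod 257 = 139 <-- target
Option B: s[3]='g'->'h', delta=(8-7)*3^0 mod 257 = 1, hash=220+1 mod 257 = 221
Option C: s[0]='d'->'f', delta=(6-4)*3^3 mod 257 = 54, hash=220+54 mod 257 = 17
Option D: s[2]='h'->'c', delta=(3-8)*3^1 mod 257 = 242, hash=220+242 mod 257 = 205
Option E: s[0]='d'->'b', delta=(2-4)*3^3 mod 257 = 203, hash=220+203 mod 257 = 166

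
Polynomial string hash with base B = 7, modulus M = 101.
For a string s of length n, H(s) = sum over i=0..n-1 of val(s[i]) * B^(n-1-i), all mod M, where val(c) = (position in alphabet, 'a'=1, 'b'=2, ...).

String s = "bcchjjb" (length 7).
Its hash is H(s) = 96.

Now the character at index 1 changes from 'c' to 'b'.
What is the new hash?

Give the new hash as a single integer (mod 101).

Answer: 55

Derivation:
val('c') = 3, val('b') = 2
Position k = 1, exponent = n-1-k = 5
B^5 mod M = 7^5 mod 101 = 41
Delta = (2 - 3) * 41 mod 101 = 60
New hash = (96 + 60) mod 101 = 55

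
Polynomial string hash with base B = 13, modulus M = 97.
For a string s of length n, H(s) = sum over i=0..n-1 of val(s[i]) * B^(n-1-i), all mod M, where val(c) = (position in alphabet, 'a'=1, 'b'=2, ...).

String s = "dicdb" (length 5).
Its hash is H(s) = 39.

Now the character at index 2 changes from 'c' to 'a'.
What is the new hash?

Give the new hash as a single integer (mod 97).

Answer: 89

Derivation:
val('c') = 3, val('a') = 1
Position k = 2, exponent = n-1-k = 2
B^2 mod M = 13^2 mod 97 = 72
Delta = (1 - 3) * 72 mod 97 = 50
New hash = (39 + 50) mod 97 = 89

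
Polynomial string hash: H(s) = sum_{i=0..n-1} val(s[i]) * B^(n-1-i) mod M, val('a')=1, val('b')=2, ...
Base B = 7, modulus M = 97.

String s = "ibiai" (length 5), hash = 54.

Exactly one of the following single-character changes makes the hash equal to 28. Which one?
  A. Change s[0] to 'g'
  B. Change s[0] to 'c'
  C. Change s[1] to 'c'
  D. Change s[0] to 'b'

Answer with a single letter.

Option A: s[0]='i'->'g', delta=(7-9)*7^4 mod 97 = 48, hash=54+48 mod 97 = 5
Option B: s[0]='i'->'c', delta=(3-9)*7^4 mod 97 = 47, hash=54+47 mod 97 = 4
Option C: s[1]='b'->'c', delta=(3-2)*7^3 mod 97 = 52, hash=54+52 mod 97 = 9
Option D: s[0]='i'->'b', delta=(2-9)*7^4 mod 97 = 71, hash=54+71 mod 97 = 28 <-- target

Answer: D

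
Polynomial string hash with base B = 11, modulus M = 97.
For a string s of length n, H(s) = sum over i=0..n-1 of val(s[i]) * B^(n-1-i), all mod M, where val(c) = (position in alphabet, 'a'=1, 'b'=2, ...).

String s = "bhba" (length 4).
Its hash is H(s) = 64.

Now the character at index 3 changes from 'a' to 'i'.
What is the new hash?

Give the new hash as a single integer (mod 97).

Answer: 72

Derivation:
val('a') = 1, val('i') = 9
Position k = 3, exponent = n-1-k = 0
B^0 mod M = 11^0 mod 97 = 1
Delta = (9 - 1) * 1 mod 97 = 8
New hash = (64 + 8) mod 97 = 72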